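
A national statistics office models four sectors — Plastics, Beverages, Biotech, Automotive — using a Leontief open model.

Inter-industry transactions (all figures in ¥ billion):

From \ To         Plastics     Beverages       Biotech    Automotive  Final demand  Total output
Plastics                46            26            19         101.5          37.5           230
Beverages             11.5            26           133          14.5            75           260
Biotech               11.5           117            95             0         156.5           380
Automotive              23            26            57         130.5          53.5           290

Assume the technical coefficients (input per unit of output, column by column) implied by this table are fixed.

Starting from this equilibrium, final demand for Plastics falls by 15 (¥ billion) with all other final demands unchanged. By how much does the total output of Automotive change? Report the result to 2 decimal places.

Technical coefficients a_ij = z_ij / X_j:
  a_11 = 46/230 = 0.20, a_21 = 11.5/230 = 0.05, a_31 = 11.5/230 = 0.05, a_41 = 23/230 = 0.10
  a_12 = 26/260 = 0.10, a_22 = 26/260 = 0.10, a_32 = 117/260 = 0.45, a_42 = 26/260 = 0.10
  a_13 = 19/380 = 0.05, a_23 = 133/380 = 0.35, a_33 = 95/380 = 0.25, a_43 = 57/380 = 0.15
  a_14 = 101.5/290 = 0.35, a_24 = 14.5/290 = 0.05, a_34 = 0/290 = 0.00, a_44 = 130.5/290 = 0.45
I − A =
  [   0.80    -0.10    -0.05    -0.35]
  [  -0.05     0.90    -0.35    -0.05]
  [  -0.05    -0.45     0.75     0.00]
  [  -0.10    -0.10    -0.15     0.55]
Compute the cofactors C_ij = (−1)^(i+j)·(3×3 minor ij) of I−A; the adjugate is their transpose:
adj(I−A) = Cᵀ =
  [ 0.277500   0.103500   0.104000   0.186000]
  [ 0.034375   0.299750   0.152000   0.049125]
  [ 0.039125   0.186750   0.355500   0.041875]
  [ 0.067375   0.124250   0.143500   0.405125]
det(I−A) = Σ_j (I−A)_1j·C_1j = (0.80)(0.277500) + (-0.10)(0.034375) + (-0.05)(0.039125) + (-0.35)(0.067375) = 0.193025
(I − A)⁻¹ = adj(I−A) / det(I−A) ≈
  [   1.4376     0.5362     0.5388     0.9636]
  [   0.1781     1.5529     0.7875     0.2545]
  [   0.2027     0.9675     1.8417     0.2169]
  [   0.3490     0.6437     0.7434     2.0988]
Δx = (I − A)⁻¹ Δd with Δd having -15 in the Plastics component and 0 elsewhere.
So Δx_4 = L_41 · (-15), where L_41 = adj(I−A)_41 / det(I−A) = 0.067375 / 0.193025.
Δx_4 = 0.067375 × (-15) / 0.193025 = -1.010625 / 0.193025 ≈ -5.24.

Δx_4 = -5.24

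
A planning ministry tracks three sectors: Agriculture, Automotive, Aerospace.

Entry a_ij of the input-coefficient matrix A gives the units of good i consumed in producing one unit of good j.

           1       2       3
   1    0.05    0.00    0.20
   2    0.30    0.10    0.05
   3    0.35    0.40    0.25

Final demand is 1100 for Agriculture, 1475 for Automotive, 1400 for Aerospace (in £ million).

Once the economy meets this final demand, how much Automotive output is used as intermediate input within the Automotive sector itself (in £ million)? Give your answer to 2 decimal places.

z_22 = 255.01

I − A =
  [   0.95     0.00    -0.20]
  [  -0.30     0.90    -0.05]
  [  -0.35    -0.40     0.75]
Cofactors of I−A, C_ij = (−1)^(i+j)·(minor ij) (rows/columns in the sector order above):
  C_11 = (0.90)(0.75) − (-0.05)(-0.40) = 0.6550
  C_12 = −[(-0.30)(0.75) − (-0.05)(-0.35)] = 0.2425
  C_13 = (-0.30)(-0.40) − (0.90)(-0.35) = 0.4350
  C_21 = −[(0.00)(0.75) − (-0.20)(-0.40)] = 0.0800
  C_22 = (0.95)(0.75) − (-0.20)(-0.35) = 0.6425
  C_23 = −[(0.95)(-0.40) − (0.00)(-0.35)] = 0.3800
  C_31 = (0.00)(-0.05) − (-0.20)(0.90) = 0.1800
  C_32 = −[(0.95)(-0.05) − (-0.20)(-0.30)] = 0.1075
  C_33 = (0.95)(0.90) − (0.00)(-0.30) = 0.8550
det(I−A) = Σ_j (I−A)_1j·C_1j = (0.95)(0.6550) + (0.00)(0.2425) + (-0.20)(0.4350) = 0.53525
adj(I−A) = Cᵀ =
  [ 0.6550   0.0800   0.1800]
  [ 0.2425   0.6425   0.1075]
  [ 0.4350   0.3800   0.8550]
(I − A)⁻¹ = adj(I−A) / det(I−A) ≈
  [   1.2237     0.1495     0.3363]
  [   0.4531     1.2004     0.2008]
  [   0.8127     0.7099     1.5974]
First solve x = (I − A)⁻¹ d = adj(I−A)·d / det(I−A); in particular x_2 = (0.2425·1100 + 0.6425·1475 + 0.1075·1400) / 0.53525 = 1364.9375 / 0.53525 ≈ 2550.0934.
Intermediate flow from 2 to 2: z_22 = a_22 · x_2 = 0.10 × 1364.9375 / 0.53525 = 136.49375 / 0.53525 ≈ 255.01.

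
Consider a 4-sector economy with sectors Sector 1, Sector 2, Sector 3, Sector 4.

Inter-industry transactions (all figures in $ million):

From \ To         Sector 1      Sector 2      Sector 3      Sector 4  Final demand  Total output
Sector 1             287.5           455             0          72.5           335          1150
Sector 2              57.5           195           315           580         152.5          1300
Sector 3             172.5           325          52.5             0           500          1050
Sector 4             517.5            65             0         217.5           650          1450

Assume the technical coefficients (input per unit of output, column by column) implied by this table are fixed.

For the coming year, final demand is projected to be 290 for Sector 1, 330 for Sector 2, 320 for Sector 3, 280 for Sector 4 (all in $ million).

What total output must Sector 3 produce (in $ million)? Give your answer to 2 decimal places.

Technical coefficients a_ij = z_ij / X_j:
  a_11 = 287.5/1150 = 0.25, a_21 = 57.5/1150 = 0.05, a_31 = 172.5/1150 = 0.15, a_41 = 517.5/1150 = 0.45
  a_12 = 455/1300 = 0.35, a_22 = 195/1300 = 0.15, a_32 = 325/1300 = 0.25, a_42 = 65/1300 = 0.05
  a_13 = 0/1050 = 0.00, a_23 = 315/1050 = 0.30, a_33 = 52.5/1050 = 0.05, a_43 = 0/1050 = 0.00
  a_14 = 72.5/1450 = 0.05, a_24 = 580/1450 = 0.40, a_34 = 0/1450 = 0.00, a_44 = 217.5/1450 = 0.15
I − A =
  [   0.75    -0.35     0.00    -0.05]
  [  -0.05     0.85    -0.30    -0.40]
  [  -0.15    -0.25     0.95     0.00]
  [  -0.45    -0.05     0.00     0.85]
Compute the cofactors C_ij = (−1)^(i+j)·(3×3 minor ij) of I−A; the adjugate is their transpose:
adj(I−A) = Cᵀ =
  [ 0.603625   0.285000   0.090000   0.169625]
  [ 0.249625   0.584250   0.184500   0.289625]
  [ 0.161000   0.198750   0.429750   0.103000]
  [ 0.334250   0.185250   0.058500   0.517000]
det(I−A) = Σ_j (I−A)_1j·C_1j = (0.75)(0.603625) + (-0.35)(0.249625) + (0.00)(0.161000) + (-0.05)(0.334250) = 0.3486375
(I − A)⁻¹ = adj(I−A) / det(I−A) ≈
  [   1.7314     0.8175     0.2581     0.4865]
  [   0.7160     1.6758     0.5292     0.8307]
  [   0.4618     0.5701     1.2327     0.2954]
  [   0.9587     0.5314     0.1678     1.4829]
x = (I − A)⁻¹ d = adj(I−A)·d / det(I−A), with det(I−A) = 0.3486375:
  x_1 = (0.603625·290 + 0.285000·330 + 0.090000·320 + 0.169625·280) / 0.3486375 = 345.39625 / 0.3486375 ≈ 990.70
  x_2 = (0.249625·290 + 0.584250·330 + 0.184500·320 + 0.289625·280) / 0.3486375 = 405.32875 / 0.3486375 ≈ 1162.61
  x_3 = (0.161000·290 + 0.198750·330 + 0.429750·320 + 0.103000·280) / 0.3486375 = 278.6375 / 0.3486375 ≈ 799.22
  x_4 = (0.334250·290 + 0.185250·330 + 0.058500·320 + 0.517000·280) / 0.3486375 = 321.545 / 0.3486375 ≈ 922.29

x_3 = 799.22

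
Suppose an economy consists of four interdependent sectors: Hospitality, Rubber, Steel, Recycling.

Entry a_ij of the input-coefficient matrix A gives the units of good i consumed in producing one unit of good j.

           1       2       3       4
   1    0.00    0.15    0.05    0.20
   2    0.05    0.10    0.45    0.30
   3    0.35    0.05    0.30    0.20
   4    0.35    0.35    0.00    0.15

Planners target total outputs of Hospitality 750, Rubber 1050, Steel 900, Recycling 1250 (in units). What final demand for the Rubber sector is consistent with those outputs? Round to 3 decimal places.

d_2 = 127.500

I − A =
  [   1.00    -0.15    -0.05    -0.20]
  [  -0.05     0.90    -0.45    -0.30]
  [  -0.35    -0.05     0.70    -0.20]
  [  -0.35    -0.35     0.00     0.85]
d = (I − A) x:
  d_1 = (+1.00)·750 + (-0.15)·1050 + (-0.05)·900 + (-0.20)·1250 = 297.500
  d_2 = (-0.05)·750 + (+0.90)·1050 + (-0.45)·900 + (-0.30)·1250 = 127.500
  d_3 = (-0.35)·750 + (-0.05)·1050 + (+0.70)·900 + (-0.20)·1250 = 65.000
  d_4 = (-0.35)·750 + (-0.35)·1050 + (+0.00)·900 + (+0.85)·1250 = 432.500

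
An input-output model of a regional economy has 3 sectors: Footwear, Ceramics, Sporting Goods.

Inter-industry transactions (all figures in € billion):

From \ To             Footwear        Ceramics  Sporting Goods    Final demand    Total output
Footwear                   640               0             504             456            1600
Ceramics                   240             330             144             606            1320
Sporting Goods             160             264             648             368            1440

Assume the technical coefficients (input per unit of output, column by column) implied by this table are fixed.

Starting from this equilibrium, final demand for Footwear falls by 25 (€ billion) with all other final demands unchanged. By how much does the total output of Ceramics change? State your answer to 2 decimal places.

Δx_2 = -11.64

Technical coefficients a_ij = z_ij / X_j:
  a_11 = 640/1600 = 0.40, a_21 = 240/1600 = 0.15, a_31 = 160/1600 = 0.10
  a_12 = 0/1320 = 0.00, a_22 = 330/1320 = 0.25, a_32 = 264/1320 = 0.20
  a_13 = 504/1440 = 0.35, a_23 = 144/1440 = 0.10, a_33 = 648/1440 = 0.45
I − A =
  [   0.60     0.00    -0.35]
  [  -0.15     0.75    -0.10]
  [  -0.10    -0.20     0.55]
Cofactors of I−A, C_ij = (−1)^(i+j)·(minor ij) (rows/columns in the sector order above):
  C_11 = (0.75)(0.55) − (-0.10)(-0.20) = 0.3925
  C_12 = −[(-0.15)(0.55) − (-0.10)(-0.10)] = 0.0925
  C_13 = (-0.15)(-0.20) − (0.75)(-0.10) = 0.1050
  C_21 = −[(0.00)(0.55) − (-0.35)(-0.20)] = 0.0700
  C_22 = (0.60)(0.55) − (-0.35)(-0.10) = 0.2950
  C_23 = −[(0.60)(-0.20) − (0.00)(-0.10)] = 0.1200
  C_31 = (0.00)(-0.10) − (-0.35)(0.75) = 0.2625
  C_32 = −[(0.60)(-0.10) − (-0.35)(-0.15)] = 0.1125
  C_33 = (0.60)(0.75) − (0.00)(-0.15) = 0.4500
det(I−A) = Σ_j (I−A)_1j·C_1j = (0.60)(0.3925) + (0.00)(0.0925) + (-0.35)(0.1050) = 0.19875
adj(I−A) = Cᵀ =
  [ 0.3925   0.0700   0.2625]
  [ 0.0925   0.2950   0.1125]
  [ 0.1050   0.1200   0.4500]
(I − A)⁻¹ = adj(I−A) / det(I−A) ≈
  [   1.9748     0.3522     1.3208]
  [   0.4654     1.4843     0.5660]
  [   0.5283     0.6038     2.2642]
Δx = (I − A)⁻¹ Δd with Δd having -25 in the Footwear component and 0 elsewhere.
So Δx_2 = L_21 · (-25), where L_21 = adj(I−A)_21 / det(I−A) = 0.0925 / 0.19875.
Δx_2 = 0.0925 × (-25) / 0.19875 = -2.3125 / 0.19875 ≈ -11.64.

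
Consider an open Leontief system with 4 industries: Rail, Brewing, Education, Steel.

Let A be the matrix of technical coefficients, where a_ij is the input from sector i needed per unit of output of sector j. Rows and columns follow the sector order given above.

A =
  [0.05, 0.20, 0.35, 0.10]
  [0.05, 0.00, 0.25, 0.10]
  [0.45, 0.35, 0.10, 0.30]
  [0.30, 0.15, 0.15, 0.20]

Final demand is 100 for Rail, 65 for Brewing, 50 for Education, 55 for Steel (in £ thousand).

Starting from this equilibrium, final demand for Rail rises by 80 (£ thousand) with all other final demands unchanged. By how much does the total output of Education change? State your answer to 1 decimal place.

Δx_3 = 120.5

I − A =
  [   0.95    -0.20    -0.35    -0.10]
  [  -0.05     1.00    -0.25    -0.10]
  [  -0.45    -0.35     0.90    -0.30]
  [  -0.30    -0.15    -0.15     0.80]
Compute the cofactors C_ij = (−1)^(i+j)·(3×3 minor ij) of I−A; the adjugate is their transpose:
adj(I−A) = Cᵀ =
  [ 0.57500   0.26750   0.33650   0.23150]
  [ 0.18000   0.45000   0.22200   0.16200]
  [ 0.47000   0.39500   0.70100   0.37100]
  [ 0.33750   0.25875   0.29925   0.57675]
det(I−A) = Σ_j (I−A)_1j·C_1j = (0.95)(0.57500) + (-0.20)(0.18000) + (-0.35)(0.47000) + (-0.10)(0.33750) = 0.3120
(I − A)⁻¹ = adj(I−A) / det(I−A) ≈
  [   1.8429     0.8574     1.0785     0.7420]
  [   0.5769     1.4423     0.7115     0.5192]
  [   1.5064     1.2660     2.2468     1.1891]
  [   1.0817     0.8293     0.9591     1.8486]
Δx = (I − A)⁻¹ Δd with Δd having +80 in the Rail component and 0 elsewhere.
So Δx_3 = L_31 · (+80), where L_31 = adj(I−A)_31 / det(I−A) = 0.47000 / 0.3120.
Δx_3 = 0.47000 × (+80) / 0.3120 = 37.60 / 0.3120 ≈ 120.5.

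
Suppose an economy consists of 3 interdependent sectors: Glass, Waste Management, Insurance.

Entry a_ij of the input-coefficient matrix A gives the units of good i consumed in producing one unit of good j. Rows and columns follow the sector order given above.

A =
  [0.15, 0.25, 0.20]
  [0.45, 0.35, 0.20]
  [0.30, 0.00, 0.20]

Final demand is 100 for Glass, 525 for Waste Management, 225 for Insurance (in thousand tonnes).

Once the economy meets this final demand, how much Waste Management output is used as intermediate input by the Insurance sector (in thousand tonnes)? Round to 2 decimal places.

z_23 = 105.96

I − A =
  [   0.85    -0.25    -0.20]
  [  -0.45     0.65    -0.20]
  [  -0.30     0.00     0.80]
Cofactors of I−A, C_ij = (−1)^(i+j)·(minor ij) (rows/columns in the sector order above):
  C_11 = (0.65)(0.80) − (-0.20)(0.00) = 0.5200
  C_12 = −[(-0.45)(0.80) − (-0.20)(-0.30)] = 0.4200
  C_13 = (-0.45)(0.00) − (0.65)(-0.30) = 0.1950
  C_21 = −[(-0.25)(0.80) − (-0.20)(0.00)] = 0.2000
  C_22 = (0.85)(0.80) − (-0.20)(-0.30) = 0.6200
  C_23 = −[(0.85)(0.00) − (-0.25)(-0.30)] = 0.0750
  C_31 = (-0.25)(-0.20) − (-0.20)(0.65) = 0.1800
  C_32 = −[(0.85)(-0.20) − (-0.20)(-0.45)] = 0.2600
  C_33 = (0.85)(0.65) − (-0.25)(-0.45) = 0.4400
det(I−A) = Σ_j (I−A)_1j·C_1j = (0.85)(0.5200) + (-0.25)(0.4200) + (-0.20)(0.1950) = 0.2980
adj(I−A) = Cᵀ =
  [ 0.5200   0.2000   0.1800]
  [ 0.4200   0.6200   0.2600]
  [ 0.1950   0.0750   0.4400]
(I − A)⁻¹ = adj(I−A) / det(I−A) ≈
  [   1.7450     0.6711     0.6040]
  [   1.4094     2.0805     0.8725]
  [   0.6544     0.2517     1.4765]
First solve x = (I − A)⁻¹ d = adj(I−A)·d / det(I−A); in particular x_3 = (0.1950·100 + 0.0750·525 + 0.4400·225) / 0.2980 = 157.875 / 0.2980 ≈ 529.7819.
Intermediate flow from 2 to 3: z_23 = a_23 · x_3 = 0.20 × 157.875 / 0.2980 = 31.575 / 0.2980 ≈ 105.96.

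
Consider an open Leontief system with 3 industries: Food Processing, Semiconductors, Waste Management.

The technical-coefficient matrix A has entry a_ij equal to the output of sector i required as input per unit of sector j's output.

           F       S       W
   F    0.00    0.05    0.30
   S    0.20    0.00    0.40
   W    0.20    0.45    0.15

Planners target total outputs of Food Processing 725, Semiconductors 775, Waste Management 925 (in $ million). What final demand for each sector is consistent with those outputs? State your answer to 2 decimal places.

d_F = 408.75, d_S = 260.00, d_W = 292.50

I − A =
  [   1.00    -0.05    -0.30]
  [  -0.20     1.00    -0.40]
  [  -0.20    -0.45     0.85]
d = (I − A) x:
  d_F = (+1.00)·725 + (-0.05)·775 + (-0.30)·925 = 408.75
  d_S = (-0.20)·725 + (+1.00)·775 + (-0.40)·925 = 260.00
  d_W = (-0.20)·725 + (-0.45)·775 + (+0.85)·925 = 292.50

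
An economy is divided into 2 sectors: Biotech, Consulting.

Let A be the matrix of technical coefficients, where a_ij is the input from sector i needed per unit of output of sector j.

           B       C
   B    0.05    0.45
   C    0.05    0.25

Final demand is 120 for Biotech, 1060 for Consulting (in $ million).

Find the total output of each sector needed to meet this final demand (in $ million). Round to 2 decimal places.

x_B = 821.74, x_C = 1468.12

I − A =
  [   0.95    -0.45]
  [  -0.05     0.75]
det(I−A) = (0.95)(0.75) − (-0.45)(-0.05) = 0.6900
adj(I−A) = [[0.75, 0.45], [0.05, 0.95]]
(I − A)⁻¹ = adj(I−A) / det(I−A) ≈
  [   1.0870     0.6522]
  [   0.0725     1.3768]
x = (I − A)⁻¹ d = adj(I−A)·d / det(I−A), with det(I−A) = 0.6900:
  x_B = (0.75·120 + 0.45·1060) / 0.6900 = 567.00 / 0.6900 ≈ 821.74
  x_C = (0.05·120 + 0.95·1060) / 0.6900 = 1013.00 / 0.6900 ≈ 1468.12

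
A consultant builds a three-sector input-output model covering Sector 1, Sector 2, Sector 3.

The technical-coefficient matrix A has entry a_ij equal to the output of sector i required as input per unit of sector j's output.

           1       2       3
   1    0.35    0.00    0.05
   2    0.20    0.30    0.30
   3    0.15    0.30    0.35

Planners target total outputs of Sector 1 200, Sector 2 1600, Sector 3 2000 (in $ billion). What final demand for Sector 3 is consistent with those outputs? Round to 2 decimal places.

I − A =
  [   0.65     0.00    -0.05]
  [  -0.20     0.70    -0.30]
  [  -0.15    -0.30     0.65]
d = (I − A) x:
  d_1 = (+0.65)·200 + (+0.00)·1600 + (-0.05)·2000 = 30.00
  d_2 = (-0.20)·200 + (+0.70)·1600 + (-0.30)·2000 = 480.00
  d_3 = (-0.15)·200 + (-0.30)·1600 + (+0.65)·2000 = 790.00

d_3 = 790.00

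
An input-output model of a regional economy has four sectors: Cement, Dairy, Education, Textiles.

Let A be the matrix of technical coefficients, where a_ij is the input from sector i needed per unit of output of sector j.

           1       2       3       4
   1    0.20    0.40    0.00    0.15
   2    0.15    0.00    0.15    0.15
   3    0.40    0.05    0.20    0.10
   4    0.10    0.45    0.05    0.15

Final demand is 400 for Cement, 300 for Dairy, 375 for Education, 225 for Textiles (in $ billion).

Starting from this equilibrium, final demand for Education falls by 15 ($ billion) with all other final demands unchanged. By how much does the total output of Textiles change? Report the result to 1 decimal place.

Δx_4 = -3.7

I − A =
  [   0.80    -0.40     0.00    -0.15]
  [  -0.15     1.00    -0.15    -0.15]
  [  -0.40    -0.05     0.80    -0.10]
  [  -0.10    -0.45    -0.05     0.85]
Compute the cofactors C_ij = (−1)^(i+j)·(3×3 minor ij) of I−A; the adjugate is their transpose:
adj(I−A) = Cᵀ =
  [ 0.607500   0.324375   0.071625   0.172875]
  [ 0.168750   0.525000   0.106875   0.135000]
  [ 0.336875   0.236250   0.543875   0.165125]
  [ 0.180625   0.330000   0.097000   0.562000]
det(I−A) = Σ_j (I−A)_1j·C_1j = (0.80)(0.607500) + (-0.40)(0.168750) + (0.00)(0.336875) + (-0.15)(0.180625) = 0.39140625
(I − A)⁻¹ = adj(I−A) / det(I−A) ≈
  [   1.5521     0.8287     0.1830     0.4417]
  [   0.4311     1.3413     0.2731     0.3449]
  [   0.8607     0.6036     1.3895     0.4219]
  [   0.4615     0.8431     0.2478     1.4358]
Δx = (I − A)⁻¹ Δd with Δd having -15 in the Education component and 0 elsewhere.
So Δx_4 = L_43 · (-15), where L_43 = adj(I−A)_43 / det(I−A) = 0.097000 / 0.39140625.
Δx_4 = 0.097000 × (-15) / 0.39140625 = -1.455 / 0.39140625 ≈ -3.7.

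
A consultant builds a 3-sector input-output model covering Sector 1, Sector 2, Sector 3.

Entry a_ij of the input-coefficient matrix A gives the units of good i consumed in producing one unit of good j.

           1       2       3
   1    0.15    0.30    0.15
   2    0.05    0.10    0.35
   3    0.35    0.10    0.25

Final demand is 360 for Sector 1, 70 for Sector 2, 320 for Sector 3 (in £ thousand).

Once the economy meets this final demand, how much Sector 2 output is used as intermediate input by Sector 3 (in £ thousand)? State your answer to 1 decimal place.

z_23 = 287.9

I − A =
  [   0.85    -0.30    -0.15]
  [  -0.05     0.90    -0.35]
  [  -0.35    -0.10     0.75]
Cofactors of I−A, C_ij = (−1)^(i+j)·(minor ij) (rows/columns in the sector order above):
  C_11 = (0.90)(0.75) − (-0.35)(-0.10) = 0.6400
  C_12 = −[(-0.05)(0.75) − (-0.35)(-0.35)] = 0.1600
  C_13 = (-0.05)(-0.10) − (0.90)(-0.35) = 0.3200
  C_21 = −[(-0.30)(0.75) − (-0.15)(-0.10)] = 0.2400
  C_22 = (0.85)(0.75) − (-0.15)(-0.35) = 0.5850
  C_23 = −[(0.85)(-0.10) − (-0.30)(-0.35)] = 0.1900
  C_31 = (-0.30)(-0.35) − (-0.15)(0.90) = 0.2400
  C_32 = −[(0.85)(-0.35) − (-0.15)(-0.05)] = 0.3050
  C_33 = (0.85)(0.90) − (-0.30)(-0.05) = 0.7500
det(I−A) = Σ_j (I−A)_1j·C_1j = (0.85)(0.6400) + (-0.30)(0.1600) + (-0.15)(0.3200) = 0.4480
adj(I−A) = Cᵀ =
  [ 0.6400   0.2400   0.2400]
  [ 0.1600   0.5850   0.3050]
  [ 0.3200   0.1900   0.7500]
(I − A)⁻¹ = adj(I−A) / det(I−A) ≈
  [   1.4286     0.5357     0.5357]
  [   0.3571     1.3058     0.6808]
  [   0.7143     0.4241     1.6741]
First solve x = (I − A)⁻¹ d = adj(I−A)·d / det(I−A); in particular x_3 = (0.3200·360 + 0.1900·70 + 0.7500·320) / 0.4480 = 368.50 / 0.4480 ≈ 822.545.
Intermediate flow from 2 to 3: z_23 = a_23 · x_3 = 0.35 × 368.50 / 0.4480 = 128.975 / 0.4480 ≈ 287.9.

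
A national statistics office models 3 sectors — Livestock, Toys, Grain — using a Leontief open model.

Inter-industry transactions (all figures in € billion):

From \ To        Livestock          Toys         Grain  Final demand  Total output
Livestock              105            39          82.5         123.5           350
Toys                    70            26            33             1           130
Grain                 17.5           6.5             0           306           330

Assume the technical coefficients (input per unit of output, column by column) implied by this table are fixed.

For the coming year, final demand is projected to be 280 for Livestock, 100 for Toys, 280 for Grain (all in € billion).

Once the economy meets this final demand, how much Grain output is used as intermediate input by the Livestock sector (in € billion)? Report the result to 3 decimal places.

Technical coefficients a_ij = z_ij / X_j:
  a_11 = 105/350 = 0.30, a_21 = 70/350 = 0.20, a_31 = 17.5/350 = 0.05
  a_12 = 39/130 = 0.30, a_22 = 26/130 = 0.20, a_32 = 6.5/130 = 0.05
  a_13 = 82.5/330 = 0.25, a_23 = 33/330 = 0.10, a_33 = 0/330 = 0.00
I − A =
  [   0.70    -0.30    -0.25]
  [  -0.20     0.80    -0.10]
  [  -0.05    -0.05     1.00]
Cofactors of I−A, C_ij = (−1)^(i+j)·(minor ij) (rows/columns in the sector order above):
  C_11 = (0.80)(1.00) − (-0.10)(-0.05) = 0.7950
  C_12 = −[(-0.20)(1.00) − (-0.10)(-0.05)] = 0.2050
  C_13 = (-0.20)(-0.05) − (0.80)(-0.05) = 0.0500
  C_21 = −[(-0.30)(1.00) − (-0.25)(-0.05)] = 0.3125
  C_22 = (0.70)(1.00) − (-0.25)(-0.05) = 0.6875
  C_23 = −[(0.70)(-0.05) − (-0.30)(-0.05)] = 0.0500
  C_31 = (-0.30)(-0.10) − (-0.25)(0.80) = 0.2300
  C_32 = −[(0.70)(-0.10) − (-0.25)(-0.20)] = 0.1200
  C_33 = (0.70)(0.80) − (-0.30)(-0.20) = 0.5000
det(I−A) = Σ_j (I−A)_1j·C_1j = (0.70)(0.7950) + (-0.30)(0.2050) + (-0.25)(0.0500) = 0.4825
adj(I−A) = Cᵀ =
  [ 0.7950   0.3125   0.2300]
  [ 0.2050   0.6875   0.1200]
  [ 0.0500   0.0500   0.5000]
(I − A)⁻¹ = adj(I−A) / det(I−A) ≈
  [   1.6477     0.6477     0.4767]
  [   0.4249     1.4249     0.2487]
  [   0.1036     0.1036     1.0363]
First solve x = (I − A)⁻¹ d = adj(I−A)·d / det(I−A); in particular x_1 = (0.7950·280 + 0.3125·100 + 0.2300·280) / 0.4825 = 318.25 / 0.4825 ≈ 659.58549.
Intermediate flow from 3 to 1: z_31 = a_31 · x_1 = 0.05 × 318.25 / 0.4825 = 15.9125 / 0.4825 ≈ 32.979.

z_31 = 32.979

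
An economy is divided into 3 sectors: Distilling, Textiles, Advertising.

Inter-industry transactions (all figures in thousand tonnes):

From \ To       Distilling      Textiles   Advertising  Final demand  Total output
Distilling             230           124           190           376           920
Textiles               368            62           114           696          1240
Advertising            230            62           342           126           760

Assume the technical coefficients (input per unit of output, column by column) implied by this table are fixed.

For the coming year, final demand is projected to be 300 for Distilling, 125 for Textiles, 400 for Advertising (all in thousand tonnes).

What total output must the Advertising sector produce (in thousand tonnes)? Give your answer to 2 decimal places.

x_3 = 1195.65

Technical coefficients a_ij = z_ij / X_j:
  a_11 = 230/920 = 0.25, a_21 = 368/920 = 0.40, a_31 = 230/920 = 0.25
  a_12 = 124/1240 = 0.10, a_22 = 62/1240 = 0.05, a_32 = 62/1240 = 0.05
  a_13 = 190/760 = 0.25, a_23 = 114/760 = 0.15, a_33 = 342/760 = 0.45
I − A =
  [   0.75    -0.10    -0.25]
  [  -0.40     0.95    -0.15]
  [  -0.25    -0.05     0.55]
Cofactors of I−A, C_ij = (−1)^(i+j)·(minor ij) (rows/columns in the sector order above):
  C_11 = (0.95)(0.55) − (-0.15)(-0.05) = 0.5150
  C_12 = −[(-0.40)(0.55) − (-0.15)(-0.25)] = 0.2575
  C_13 = (-0.40)(-0.05) − (0.95)(-0.25) = 0.2575
  C_21 = −[(-0.10)(0.55) − (-0.25)(-0.05)] = 0.0675
  C_22 = (0.75)(0.55) − (-0.25)(-0.25) = 0.3500
  C_23 = −[(0.75)(-0.05) − (-0.10)(-0.25)] = 0.0625
  C_31 = (-0.10)(-0.15) − (-0.25)(0.95) = 0.2525
  C_32 = −[(0.75)(-0.15) − (-0.25)(-0.40)] = 0.2125
  C_33 = (0.75)(0.95) − (-0.10)(-0.40) = 0.6725
det(I−A) = Σ_j (I−A)_1j·C_1j = (0.75)(0.5150) + (-0.10)(0.2575) + (-0.25)(0.2575) = 0.296125
adj(I−A) = Cᵀ =
  [ 0.5150   0.0675   0.2525]
  [ 0.2575   0.3500   0.2125]
  [ 0.2575   0.0625   0.6725]
(I − A)⁻¹ = adj(I−A) / det(I−A) ≈
  [   1.7391     0.2279     0.8527]
  [   0.8696     1.1819     0.7176]
  [   0.8696     0.2111     2.2710]
x = (I − A)⁻¹ d = adj(I−A)·d / det(I−A), with det(I−A) = 0.296125:
  x_1 = (0.5150·300 + 0.0675·125 + 0.2525·400) / 0.296125 = 263.9375 / 0.296125 ≈ 891.30
  x_2 = (0.2575·300 + 0.3500·125 + 0.2125·400) / 0.296125 = 206.00 / 0.296125 ≈ 695.65
  x_3 = (0.2575·300 + 0.0625·125 + 0.6725·400) / 0.296125 = 354.0625 / 0.296125 ≈ 1195.65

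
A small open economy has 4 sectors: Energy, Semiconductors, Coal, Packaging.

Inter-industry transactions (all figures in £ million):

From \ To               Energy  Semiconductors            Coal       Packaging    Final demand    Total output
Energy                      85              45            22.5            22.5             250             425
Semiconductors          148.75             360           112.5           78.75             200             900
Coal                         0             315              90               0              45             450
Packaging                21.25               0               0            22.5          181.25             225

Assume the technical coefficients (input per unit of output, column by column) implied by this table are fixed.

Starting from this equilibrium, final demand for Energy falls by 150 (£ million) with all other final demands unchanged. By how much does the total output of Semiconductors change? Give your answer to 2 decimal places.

Technical coefficients a_ij = z_ij / X_j:
  a_11 = 85/425 = 0.20, a_21 = 148.75/425 = 0.35, a_31 = 0/425 = 0.00, a_41 = 21.25/425 = 0.05
  a_12 = 45/900 = 0.05, a_22 = 360/900 = 0.40, a_32 = 315/900 = 0.35, a_42 = 0/900 = 0.00
  a_13 = 22.5/450 = 0.05, a_23 = 112.5/450 = 0.25, a_33 = 90/450 = 0.20, a_43 = 0/450 = 0.00
  a_14 = 22.5/225 = 0.10, a_24 = 78.75/225 = 0.35, a_34 = 0/225 = 0.00, a_44 = 22.5/225 = 0.10
I − A =
  [   0.80    -0.05    -0.05    -0.10]
  [  -0.35     0.60    -0.25    -0.35]
  [   0.00    -0.35     0.80     0.00]
  [  -0.05     0.00     0.00     0.90]
Compute the cofactors C_ij = (−1)^(i+j)·(3×3 minor ij) of I−A; the adjugate is their transpose:
adj(I−A) = Cᵀ =
  [ 0.353250   0.051750   0.038250   0.059375]
  [ 0.266000   0.572000   0.195375   0.252000]
  [ 0.116375   0.250250   0.412375   0.110250]
  [ 0.019625   0.002875   0.002125   0.293875]
det(I−A) = Σ_j (I−A)_1j·C_1j = (0.80)(0.353250) + (-0.05)(0.266000) + (-0.05)(0.116375) + (-0.10)(0.019625) = 0.26151875
(I − A)⁻¹ = adj(I−A) / det(I−A) ≈
  [   1.3508     0.1979     0.1463     0.2270]
  [   1.0171     2.1872     0.7471     0.9636]
  [   0.4450     0.9569     1.5768     0.4216]
  [   0.0750     0.0110     0.0081     1.1237]
Δx = (I − A)⁻¹ Δd with Δd having -150 in the Energy component and 0 elsewhere.
So Δx_2 = L_21 · (-150), where L_21 = adj(I−A)_21 / det(I−A) = 0.266000 / 0.26151875.
Δx_2 = 0.266000 × (-150) / 0.26151875 = -39.90 / 0.26151875 ≈ -152.57.

Δx_2 = -152.57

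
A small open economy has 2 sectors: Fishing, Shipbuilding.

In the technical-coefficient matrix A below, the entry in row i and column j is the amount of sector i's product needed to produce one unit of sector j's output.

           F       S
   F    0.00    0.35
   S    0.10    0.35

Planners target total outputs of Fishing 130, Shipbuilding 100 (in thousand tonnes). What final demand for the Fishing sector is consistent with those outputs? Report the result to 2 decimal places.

d_F = 95.00

I − A =
  [   1.00    -0.35]
  [  -0.10     0.65]
d = (I − A) x:
  d_F = (+1.00)·130 + (-0.35)·100 = 95.00
  d_S = (-0.10)·130 + (+0.65)·100 = 52.00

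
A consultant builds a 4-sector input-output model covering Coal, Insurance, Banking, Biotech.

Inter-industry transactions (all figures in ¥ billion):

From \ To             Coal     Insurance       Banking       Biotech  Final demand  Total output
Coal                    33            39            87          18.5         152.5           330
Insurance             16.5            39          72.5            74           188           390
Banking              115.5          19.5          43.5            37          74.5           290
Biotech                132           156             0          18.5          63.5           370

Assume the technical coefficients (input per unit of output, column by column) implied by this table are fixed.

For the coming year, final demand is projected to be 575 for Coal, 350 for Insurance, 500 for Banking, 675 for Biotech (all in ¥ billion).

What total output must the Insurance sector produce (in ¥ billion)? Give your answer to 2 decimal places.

Technical coefficients a_ij = z_ij / X_j:
  a_11 = 33/330 = 0.10, a_21 = 16.5/330 = 0.05, a_31 = 115.5/330 = 0.35, a_41 = 132/330 = 0.40
  a_12 = 39/390 = 0.10, a_22 = 39/390 = 0.10, a_32 = 19.5/390 = 0.05, a_42 = 156/390 = 0.40
  a_13 = 87/290 = 0.30, a_23 = 72.5/290 = 0.25, a_33 = 43.5/290 = 0.15, a_43 = 0/290 = 0.00
  a_14 = 18.5/370 = 0.05, a_24 = 74/370 = 0.20, a_34 = 37/370 = 0.10, a_44 = 18.5/370 = 0.05
I − A =
  [   0.90    -0.10    -0.30    -0.05]
  [  -0.05     0.90    -0.25    -0.20]
  [  -0.35    -0.05     0.85    -0.10]
  [  -0.40    -0.40     0.00     0.95]
Compute the cofactors C_ij = (−1)^(i+j)·(3×3 minor ij) of I−A; the adjugate is their transpose:
adj(I−A) = Cᵀ =
  [ 0.636875   0.124000   0.261250   0.087125]
  [ 0.201500   0.598000   0.247000   0.162500]
  [ 0.315625   0.122000   0.665750   0.112375]
  [ 0.353000   0.304000   0.214000   0.569000]
det(I−A) = Σ_j (I−A)_1j·C_1j = (0.90)(0.636875) + (-0.10)(0.201500) + (-0.30)(0.315625) + (-0.05)(0.353000) = 0.4407
(I − A)⁻¹ = adj(I−A) / det(I−A) ≈
  [   1.4451     0.2814     0.5928     0.1977]
  [   0.4572     1.3569     0.5605     0.3687]
  [   0.7162     0.2768     1.5107     0.2550]
  [   0.8010     0.6898     0.4856     1.2911]
x = (I − A)⁻¹ d = adj(I−A)·d / det(I−A), with det(I−A) = 0.4407:
  x_1 = (0.636875·575 + 0.124000·350 + 0.261250·500 + 0.087125·675) / 0.4407 = 599.0375 / 0.4407 ≈ 1359.29
  x_2 = (0.201500·575 + 0.598000·350 + 0.247000·500 + 0.162500·675) / 0.4407 = 558.35 / 0.4407 ≈ 1266.96
  x_3 = (0.315625·575 + 0.122000·350 + 0.665750·500 + 0.112375·675) / 0.4407 = 632.9125 / 0.4407 ≈ 1436.15
  x_4 = (0.353000·575 + 0.304000·350 + 0.214000·500 + 0.569000·675) / 0.4407 = 800.45 / 0.4407 ≈ 1816.31

x_2 = 1266.96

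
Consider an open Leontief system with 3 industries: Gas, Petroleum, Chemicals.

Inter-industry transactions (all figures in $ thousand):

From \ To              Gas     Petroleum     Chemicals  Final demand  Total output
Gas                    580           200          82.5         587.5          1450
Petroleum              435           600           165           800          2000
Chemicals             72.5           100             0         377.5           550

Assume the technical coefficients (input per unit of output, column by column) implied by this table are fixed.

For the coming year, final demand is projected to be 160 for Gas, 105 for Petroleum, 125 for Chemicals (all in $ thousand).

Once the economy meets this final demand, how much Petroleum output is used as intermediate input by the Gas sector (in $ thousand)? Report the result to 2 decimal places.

Technical coefficients a_ij = z_ij / X_j:
  a_GG = 580/1450 = 0.40, a_PG = 435/1450 = 0.30, a_CG = 72.5/1450 = 0.05
  a_GP = 200/2000 = 0.10, a_PP = 600/2000 = 0.30, a_CP = 100/2000 = 0.05
  a_GC = 82.5/550 = 0.15, a_PC = 165/550 = 0.30, a_CC = 0/550 = 0.00
I − A =
  [   0.60    -0.10    -0.15]
  [  -0.30     0.70    -0.30]
  [  -0.05    -0.05     1.00]
Cofactors of I−A, C_ij = (−1)^(i+j)·(minor ij) (rows/columns in the sector order above):
  C_11 = (0.70)(1.00) − (-0.30)(-0.05) = 0.6850
  C_12 = −[(-0.30)(1.00) − (-0.30)(-0.05)] = 0.3150
  C_13 = (-0.30)(-0.05) − (0.70)(-0.05) = 0.0500
  C_21 = −[(-0.10)(1.00) − (-0.15)(-0.05)] = 0.1075
  C_22 = (0.60)(1.00) − (-0.15)(-0.05) = 0.5925
  C_23 = −[(0.60)(-0.05) − (-0.10)(-0.05)] = 0.0350
  C_31 = (-0.10)(-0.30) − (-0.15)(0.70) = 0.1350
  C_32 = −[(0.60)(-0.30) − (-0.15)(-0.30)] = 0.2250
  C_33 = (0.60)(0.70) − (-0.10)(-0.30) = 0.3900
det(I−A) = Σ_j (I−A)_1j·C_1j = (0.60)(0.6850) + (-0.10)(0.3150) + (-0.15)(0.0500) = 0.3720
adj(I−A) = Cᵀ =
  [ 0.6850   0.1075   0.1350]
  [ 0.3150   0.5925   0.2250]
  [ 0.0500   0.0350   0.3900]
(I − A)⁻¹ = adj(I−A) / det(I−A) ≈
  [   1.8414     0.2890     0.3629]
  [   0.8468     1.5927     0.6048]
  [   0.1344     0.0941     1.0484]
First solve x = (I − A)⁻¹ d = adj(I−A)·d / det(I−A); in particular x_G = (0.6850·160 + 0.1075·105 + 0.1350·125) / 0.3720 = 137.7625 / 0.3720 ≈ 370.3293.
Intermediate flow from P to G: z_PG = a_PG · x_G = 0.30 × 137.7625 / 0.3720 = 41.32875 / 0.3720 ≈ 111.10.

z_PG = 111.10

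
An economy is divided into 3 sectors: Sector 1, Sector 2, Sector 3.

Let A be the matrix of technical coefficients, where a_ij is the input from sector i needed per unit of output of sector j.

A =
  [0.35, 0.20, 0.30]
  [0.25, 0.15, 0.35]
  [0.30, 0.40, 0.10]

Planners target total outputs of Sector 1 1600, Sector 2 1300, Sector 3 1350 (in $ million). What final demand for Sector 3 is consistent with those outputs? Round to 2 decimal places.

d_3 = 215.00

I − A =
  [   0.65    -0.20    -0.30]
  [  -0.25     0.85    -0.35]
  [  -0.30    -0.40     0.90]
d = (I − A) x:
  d_1 = (+0.65)·1600 + (-0.20)·1300 + (-0.30)·1350 = 375.00
  d_2 = (-0.25)·1600 + (+0.85)·1300 + (-0.35)·1350 = 232.50
  d_3 = (-0.30)·1600 + (-0.40)·1300 + (+0.90)·1350 = 215.00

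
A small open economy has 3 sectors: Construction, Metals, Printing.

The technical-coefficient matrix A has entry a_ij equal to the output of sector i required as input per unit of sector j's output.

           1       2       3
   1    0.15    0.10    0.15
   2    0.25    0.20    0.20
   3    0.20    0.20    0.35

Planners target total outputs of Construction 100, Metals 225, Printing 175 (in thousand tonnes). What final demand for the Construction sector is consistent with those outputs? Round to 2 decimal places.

d_1 = 36.25

I − A =
  [   0.85    -0.10    -0.15]
  [  -0.25     0.80    -0.20]
  [  -0.20    -0.20     0.65]
d = (I − A) x:
  d_1 = (+0.85)·100 + (-0.10)·225 + (-0.15)·175 = 36.25
  d_2 = (-0.25)·100 + (+0.80)·225 + (-0.20)·175 = 120.00
  d_3 = (-0.20)·100 + (-0.20)·225 + (+0.65)·175 = 48.75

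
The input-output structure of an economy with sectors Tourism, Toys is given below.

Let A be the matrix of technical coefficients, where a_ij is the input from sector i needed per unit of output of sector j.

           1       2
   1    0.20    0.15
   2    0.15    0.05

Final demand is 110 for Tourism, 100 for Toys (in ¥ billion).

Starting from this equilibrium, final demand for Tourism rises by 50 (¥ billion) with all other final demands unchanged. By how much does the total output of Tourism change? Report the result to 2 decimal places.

Δx_1 = 64.41

I − A =
  [   0.80    -0.15]
  [  -0.15     0.95]
det(I−A) = (0.80)(0.95) − (-0.15)(-0.15) = 0.7375
adj(I−A) = [[0.95, 0.15], [0.15, 0.80]]
(I − A)⁻¹ = adj(I−A) / det(I−A) ≈
  [   1.2881     0.2034]
  [   0.2034     1.0847]
Δx = (I − A)⁻¹ Δd with Δd having +50 in the Tourism component and 0 elsewhere.
So Δx_1 = L_11 · (+50), where L_11 = adj(I−A)_11 / det(I−A) = 0.95 / 0.7375.
Δx_1 = 0.95 × (+50) / 0.7375 = 47.50 / 0.7375 ≈ 64.41.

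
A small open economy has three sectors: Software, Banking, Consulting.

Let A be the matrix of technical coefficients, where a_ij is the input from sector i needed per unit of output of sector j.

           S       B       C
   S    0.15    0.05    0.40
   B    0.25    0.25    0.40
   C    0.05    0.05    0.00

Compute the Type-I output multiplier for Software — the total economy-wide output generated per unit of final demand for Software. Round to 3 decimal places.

I − A =
  [   0.85    -0.05    -0.40]
  [  -0.25     0.75    -0.40]
  [  -0.05    -0.05     1.00]
Cofactors of I−A, C_ij = (−1)^(i+j)·(minor ij) (rows/columns in the sector order above):
  C_11 = (0.75)(1.00) − (-0.40)(-0.05) = 0.7300
  C_12 = −[(-0.25)(1.00) − (-0.40)(-0.05)] = 0.2700
  C_13 = (-0.25)(-0.05) − (0.75)(-0.05) = 0.0500
  C_21 = −[(-0.05)(1.00) − (-0.40)(-0.05)] = 0.0700
  C_22 = (0.85)(1.00) − (-0.40)(-0.05) = 0.8300
  C_23 = −[(0.85)(-0.05) − (-0.05)(-0.05)] = 0.0450
  C_31 = (-0.05)(-0.40) − (-0.40)(0.75) = 0.3200
  C_32 = −[(0.85)(-0.40) − (-0.40)(-0.25)] = 0.4400
  C_33 = (0.85)(0.75) − (-0.05)(-0.25) = 0.6250
det(I−A) = Σ_j (I−A)_1j·C_1j = (0.85)(0.7300) + (-0.05)(0.2700) + (-0.40)(0.0500) = 0.5870
adj(I−A) = Cᵀ =
  [ 0.7300   0.0700   0.3200]
  [ 0.2700   0.8300   0.4400]
  [ 0.0500   0.0450   0.6250]
(I − A)⁻¹ = adj(I−A) / det(I−A) ≈
  [   1.2436     0.1193     0.5451]
  [   0.4600     1.4140     0.7496]
  [   0.0852     0.0767     1.0647]
The output multiplier for sector j is the column-j sum of the Leontief inverse (I − A)⁻¹ = adj(I−A) / det(I−A).
Column S of adj(I−A): (0.7300, 0.2700, 0.0500); det(I−A) = 0.5870.
m_S = (0.7300 + 0.2700 + 0.0500) / 0.5870 = 1.05 / 0.5870 ≈ 1.789.

m_S = 1.789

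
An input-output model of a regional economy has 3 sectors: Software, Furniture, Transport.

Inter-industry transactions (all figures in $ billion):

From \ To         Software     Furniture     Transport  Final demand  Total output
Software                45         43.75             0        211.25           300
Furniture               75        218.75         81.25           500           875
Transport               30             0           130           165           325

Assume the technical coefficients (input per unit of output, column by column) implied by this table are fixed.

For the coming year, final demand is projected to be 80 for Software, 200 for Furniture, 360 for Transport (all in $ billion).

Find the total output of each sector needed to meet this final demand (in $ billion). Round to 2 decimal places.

x_1 = 124.41, x_2 = 515.05, x_3 = 620.74

Technical coefficients a_ij = z_ij / X_j:
  a_11 = 45/300 = 0.15, a_21 = 75/300 = 0.25, a_31 = 30/300 = 0.10
  a_12 = 43.75/875 = 0.05, a_22 = 218.75/875 = 0.25, a_32 = 0/875 = 0.00
  a_13 = 0/325 = 0.00, a_23 = 81.25/325 = 0.25, a_33 = 130/325 = 0.40
I − A =
  [   0.85    -0.05     0.00]
  [  -0.25     0.75    -0.25]
  [  -0.10     0.00     0.60]
Cofactors of I−A, C_ij = (−1)^(i+j)·(minor ij) (rows/columns in the sector order above):
  C_11 = (0.75)(0.60) − (-0.25)(0.00) = 0.4500
  C_12 = −[(-0.25)(0.60) − (-0.25)(-0.10)] = 0.1750
  C_13 = (-0.25)(0.00) − (0.75)(-0.10) = 0.0750
  C_21 = −[(-0.05)(0.60) − (0.00)(0.00)] = 0.0300
  C_22 = (0.85)(0.60) − (0.00)(-0.10) = 0.5100
  C_23 = −[(0.85)(0.00) − (-0.05)(-0.10)] = 0.0050
  C_31 = (-0.05)(-0.25) − (0.00)(0.75) = 0.0125
  C_32 = −[(0.85)(-0.25) − (0.00)(-0.25)] = 0.2125
  C_33 = (0.85)(0.75) − (-0.05)(-0.25) = 0.6250
det(I−A) = Σ_j (I−A)_1j·C_1j = (0.85)(0.4500) + (-0.05)(0.1750) + (0.00)(0.0750) = 0.37375
adj(I−A) = Cᵀ =
  [ 0.4500   0.0300   0.0125]
  [ 0.1750   0.5100   0.2125]
  [ 0.0750   0.0050   0.6250]
(I − A)⁻¹ = adj(I−A) / det(I−A) ≈
  [   1.2040     0.0803     0.0334]
  [   0.4682     1.3645     0.5686]
  [   0.2007     0.0134     1.6722]
x = (I − A)⁻¹ d = adj(I−A)·d / det(I−A), with det(I−A) = 0.37375:
  x_1 = (0.4500·80 + 0.0300·200 + 0.0125·360) / 0.37375 = 46.50 / 0.37375 ≈ 124.41
  x_2 = (0.1750·80 + 0.5100·200 + 0.2125·360) / 0.37375 = 192.50 / 0.37375 ≈ 515.05
  x_3 = (0.0750·80 + 0.0050·200 + 0.6250·360) / 0.37375 = 232.00 / 0.37375 ≈ 620.74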